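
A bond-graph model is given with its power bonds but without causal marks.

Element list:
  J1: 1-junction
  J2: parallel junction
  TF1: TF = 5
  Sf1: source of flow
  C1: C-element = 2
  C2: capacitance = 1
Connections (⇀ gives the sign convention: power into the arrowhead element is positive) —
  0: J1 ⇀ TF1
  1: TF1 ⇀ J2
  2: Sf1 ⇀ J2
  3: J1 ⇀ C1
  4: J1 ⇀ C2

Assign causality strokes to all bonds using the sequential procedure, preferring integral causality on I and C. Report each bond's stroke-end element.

#2 |Sf1  (Sf1 fixes flow; stroke at Sf1)
#1 |J2  (closing 0-jn rule on J2)
#0 |TF1  (TF1 one-in-one-out from 1)
#3 |J1  (1-jn J1 has f-setter on 0)
#4 |J1  (J1 flow already set via bond 0)

β0 stroke at TF1
β1 stroke at J2
β2 stroke at Sf1
β3 stroke at J1
β4 stroke at J1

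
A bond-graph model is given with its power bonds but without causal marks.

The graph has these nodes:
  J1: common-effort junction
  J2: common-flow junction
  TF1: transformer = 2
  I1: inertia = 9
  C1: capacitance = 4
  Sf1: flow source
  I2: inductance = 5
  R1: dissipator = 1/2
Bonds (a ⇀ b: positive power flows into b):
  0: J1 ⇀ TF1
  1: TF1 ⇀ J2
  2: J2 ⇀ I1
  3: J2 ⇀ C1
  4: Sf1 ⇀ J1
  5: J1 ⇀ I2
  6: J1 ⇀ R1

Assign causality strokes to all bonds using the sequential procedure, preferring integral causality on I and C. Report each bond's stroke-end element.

#0 →TF1
#1 →J2
#2 →I1
#3 →J2
#4 →Sf1
#5 →I2
#6 →J1

b4 stroke→Sf1  (source Sf1 imposes f)
b2 stroke→I1  (I1 integral (f out))
b1 stroke→J2  (common-f at J2 fixed by 2)
b3 stroke→J2  (1-jn J2 has f-setter on 2)
b0 stroke→TF1  (TF TF1: opposite of bond 1)
b5 stroke→I2  (I2: I, integral causality)
b6 stroke→J1  (J1: last free bond brings effort in)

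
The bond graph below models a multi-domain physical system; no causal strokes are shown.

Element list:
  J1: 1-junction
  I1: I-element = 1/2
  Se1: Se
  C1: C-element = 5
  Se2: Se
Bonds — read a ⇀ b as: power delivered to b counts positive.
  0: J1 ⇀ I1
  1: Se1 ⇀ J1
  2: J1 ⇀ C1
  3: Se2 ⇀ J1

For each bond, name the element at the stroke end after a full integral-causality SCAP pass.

b0 stroke at I1
b1 stroke at J1
b2 stroke at J1
b3 stroke at J1

b1 |J1  (Se1: effort source, stroke at far end)
b3 |J1  (Se2: effort source, stroke at far end)
b0 |I1  (I1: I, integral causality)
b2 |J1  (common-f at J1 fixed by 0)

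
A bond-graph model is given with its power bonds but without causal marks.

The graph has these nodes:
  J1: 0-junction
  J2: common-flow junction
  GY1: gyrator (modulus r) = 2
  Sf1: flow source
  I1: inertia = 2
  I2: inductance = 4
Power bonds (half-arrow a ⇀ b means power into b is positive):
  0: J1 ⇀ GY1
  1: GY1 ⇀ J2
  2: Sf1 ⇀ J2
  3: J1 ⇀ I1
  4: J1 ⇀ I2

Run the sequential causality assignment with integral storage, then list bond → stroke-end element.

#2 stroke→Sf1  (Sf1: flow source, stroke at near end)
#1 stroke→J2  (common-f at J2 fixed by 2)
#0 stroke→J1  (through GY1, causality inverts; strokes same side of GY1)
#3 stroke→I1  (J1: bond 0 brought effort, rest push out)
#4 stroke→I2  (common-e at J1 fixed by 0)

b0 |J1
b1 |J2
b2 |Sf1
b3 |I1
b4 |I2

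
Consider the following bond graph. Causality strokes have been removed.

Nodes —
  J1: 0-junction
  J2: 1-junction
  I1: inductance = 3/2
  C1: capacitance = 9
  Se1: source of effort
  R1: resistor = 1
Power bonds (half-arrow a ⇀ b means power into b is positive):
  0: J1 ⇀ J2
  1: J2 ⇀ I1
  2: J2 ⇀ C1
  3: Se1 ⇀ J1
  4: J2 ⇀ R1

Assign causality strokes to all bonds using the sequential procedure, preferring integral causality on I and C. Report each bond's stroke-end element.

b3 stroke→J1  (source Se1 imposes e)
b0 stroke→J2  (J1: bond 3 brought effort, rest push out)
b1 stroke→I1  (I1 outputs flow p/I1)
b2 stroke→J2  (common-f at J2 fixed by 1)
b4 stroke→J2  (1-jn J2 has f-setter on 1)

bond 0 |J2
bond 1 |I1
bond 2 |J2
bond 3 |J1
bond 4 |J2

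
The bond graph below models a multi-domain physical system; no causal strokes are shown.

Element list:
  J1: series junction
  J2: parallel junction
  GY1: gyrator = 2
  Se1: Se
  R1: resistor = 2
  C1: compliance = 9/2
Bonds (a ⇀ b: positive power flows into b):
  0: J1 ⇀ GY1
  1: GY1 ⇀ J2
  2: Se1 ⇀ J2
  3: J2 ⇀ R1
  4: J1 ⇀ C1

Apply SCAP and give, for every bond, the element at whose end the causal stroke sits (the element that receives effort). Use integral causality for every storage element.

#0 →GY1
#1 →GY1
#2 →J2
#3 →R1
#4 →J1

bond 2 stroke→J2  (Se1 (Se) sets effort on bond)
bond 1 stroke→GY1  (common-e at J2 fixed by 2)
bond 3 stroke→R1  (common-e at J2 fixed by 2)
bond 0 stroke→GY1  (through GY1, causality inverts; strokes same side of GY1)
bond 4 stroke→J1  (J1 flow already set via bond 0)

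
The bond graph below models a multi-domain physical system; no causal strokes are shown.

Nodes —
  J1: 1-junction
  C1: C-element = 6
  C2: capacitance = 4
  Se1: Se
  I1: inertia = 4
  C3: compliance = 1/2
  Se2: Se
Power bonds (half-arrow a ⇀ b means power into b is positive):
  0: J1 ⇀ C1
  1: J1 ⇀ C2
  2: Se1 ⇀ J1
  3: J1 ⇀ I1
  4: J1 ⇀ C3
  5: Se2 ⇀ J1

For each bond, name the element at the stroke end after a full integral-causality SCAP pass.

bond 2 stroke at J1  (Se1 (Se) sets effort on bond)
bond 5 stroke at J1  (Se2 fixes effort; stroke away)
bond 0 stroke at J1  (C1 integral (e out))
bond 1 stroke at J1  (C2 outputs effort q/C2)
bond 3 stroke at I1  (I1 outputs flow p/I1)
bond 4 stroke at J1  (J1: bond 3 brought flow, rest push out)

bond 0 stroke at J1
bond 1 stroke at J1
bond 2 stroke at J1
bond 3 stroke at I1
bond 4 stroke at J1
bond 5 stroke at J1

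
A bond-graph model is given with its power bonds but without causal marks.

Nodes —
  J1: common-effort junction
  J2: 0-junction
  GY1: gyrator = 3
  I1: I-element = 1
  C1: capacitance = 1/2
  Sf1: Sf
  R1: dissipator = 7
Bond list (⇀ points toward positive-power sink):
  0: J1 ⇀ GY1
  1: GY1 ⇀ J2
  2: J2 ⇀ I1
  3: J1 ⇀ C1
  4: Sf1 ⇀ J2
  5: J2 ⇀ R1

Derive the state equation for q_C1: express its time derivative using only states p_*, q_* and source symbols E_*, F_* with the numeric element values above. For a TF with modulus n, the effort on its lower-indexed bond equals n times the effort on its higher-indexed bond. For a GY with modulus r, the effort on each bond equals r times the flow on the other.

β4 stroke at Sf1  (Sf1 fixes flow; stroke at Sf1)
β2 stroke at I1  (I1: I, integral causality)
β3 stroke at J1  (C1 outputs effort q/C1)
β0 stroke at GY1  (common-e at J1 fixed by 3)
β1 stroke at GY1  (through GY1, causality inverts; strokes same side of GY1)
β5 stroke at J2  (closing 0-jn rule on J2)

dq_C1/dt = -7*F_Sf1/3 + 7*p_I1/3 - 14*q_C1/9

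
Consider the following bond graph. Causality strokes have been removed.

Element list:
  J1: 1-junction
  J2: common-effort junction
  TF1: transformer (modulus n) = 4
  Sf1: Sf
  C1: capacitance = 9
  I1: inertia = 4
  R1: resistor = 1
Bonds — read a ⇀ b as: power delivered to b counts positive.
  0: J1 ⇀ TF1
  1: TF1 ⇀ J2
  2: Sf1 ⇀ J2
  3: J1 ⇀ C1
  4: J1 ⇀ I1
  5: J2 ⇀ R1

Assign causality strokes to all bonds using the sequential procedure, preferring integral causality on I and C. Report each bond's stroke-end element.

β2 →Sf1  (Sf1: flow source, stroke at near end)
β3 →J1  (C1: C, integral causality)
β4 →I1  (I1 outputs flow p/I1)
β0 →J1  (1-jn J1 has f-setter on 4)
β1 →TF1  (TF TF1: opposite of bond 0)
β5 →J2  (only one effort-in slot at J2)

b0 →J1
b1 →TF1
b2 →Sf1
b3 →J1
b4 →I1
b5 →J2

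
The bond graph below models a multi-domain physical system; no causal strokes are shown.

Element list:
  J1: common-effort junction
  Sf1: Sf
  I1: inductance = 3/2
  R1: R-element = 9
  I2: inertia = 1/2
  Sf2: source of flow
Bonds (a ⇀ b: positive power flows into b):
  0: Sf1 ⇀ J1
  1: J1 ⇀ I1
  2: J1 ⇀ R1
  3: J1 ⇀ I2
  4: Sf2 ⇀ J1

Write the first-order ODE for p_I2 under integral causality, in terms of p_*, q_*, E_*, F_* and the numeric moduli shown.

bond 0 |Sf1  (Sf1 fixes flow; stroke at Sf1)
bond 4 |Sf2  (Sf2 (Sf) sets flow on bond)
bond 1 |I1  (prefer integral on I1)
bond 3 |I2  (prefer integral on I2)
bond 2 |J1  (J1 needs exactly one e-in)

dp_I2/dt = 9*F_Sf1 + 9*F_Sf2 - 6*p_I1 - 18*p_I2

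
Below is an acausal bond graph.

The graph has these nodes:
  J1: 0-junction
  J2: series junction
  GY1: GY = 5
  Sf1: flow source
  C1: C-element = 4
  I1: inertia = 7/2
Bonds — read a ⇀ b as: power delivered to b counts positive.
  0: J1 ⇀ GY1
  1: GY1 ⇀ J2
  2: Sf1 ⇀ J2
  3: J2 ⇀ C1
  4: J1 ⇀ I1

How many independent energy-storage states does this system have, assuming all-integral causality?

2  (C1, I1 all integral)

bond 2 stroke at Sf1  (Sf1 fixes flow; stroke at Sf1)
bond 1 stroke at J2  (1-jn J2 has f-setter on 2)
bond 3 stroke at J2  (J2 flow already set via bond 2)
bond 0 stroke at J1  (GY1 both-in/both-out from 1)
bond 4 stroke at I1  (0-jn J1 has e-setter on 0)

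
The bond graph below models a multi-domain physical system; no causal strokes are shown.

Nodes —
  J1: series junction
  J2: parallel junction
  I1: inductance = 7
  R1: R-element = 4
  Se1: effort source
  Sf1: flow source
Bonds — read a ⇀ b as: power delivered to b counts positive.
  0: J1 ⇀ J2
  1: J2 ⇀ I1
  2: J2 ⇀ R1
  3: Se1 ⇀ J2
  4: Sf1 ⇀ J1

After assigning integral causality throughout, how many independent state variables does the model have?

1  (I1 all integral)

bond 3 stroke at J2  (Se1: effort source, stroke at far end)
bond 4 stroke at Sf1  (Sf1 (Sf) sets flow on bond)
bond 0 stroke at J1  (J1: bond 4 brought flow, rest push out)
bond 1 stroke at I1  (common-e at J2 fixed by 3)
bond 2 stroke at R1  (J2 effort already set via bond 3)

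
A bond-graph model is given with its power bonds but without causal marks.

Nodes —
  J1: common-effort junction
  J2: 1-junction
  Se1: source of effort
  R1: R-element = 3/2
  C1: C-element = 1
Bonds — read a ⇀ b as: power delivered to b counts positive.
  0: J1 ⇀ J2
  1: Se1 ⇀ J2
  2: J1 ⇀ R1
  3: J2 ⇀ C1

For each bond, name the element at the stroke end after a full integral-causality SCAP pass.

b1 stroke at J2  (Se1 fixes effort; stroke away)
b3 stroke at J2  (C1: C, integral causality)
b0 stroke at J1  (J2 needs exactly one f-in)
b2 stroke at R1  (J1 effort already set via bond 0)

β0 →J1
β1 →J2
β2 →R1
β3 →J2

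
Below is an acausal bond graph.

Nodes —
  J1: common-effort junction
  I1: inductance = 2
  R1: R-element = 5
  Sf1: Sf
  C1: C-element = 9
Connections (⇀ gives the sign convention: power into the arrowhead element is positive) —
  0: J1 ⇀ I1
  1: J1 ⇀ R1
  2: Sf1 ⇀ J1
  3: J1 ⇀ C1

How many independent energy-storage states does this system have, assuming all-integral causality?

2  (C1, I1 all integral)

b2 stroke at Sf1  (Sf1: flow source, stroke at near end)
b0 stroke at I1  (I1 integral (f out))
b3 stroke at J1  (C1 outputs effort q/C1)
b1 stroke at R1  (J1: bond 3 brought effort, rest push out)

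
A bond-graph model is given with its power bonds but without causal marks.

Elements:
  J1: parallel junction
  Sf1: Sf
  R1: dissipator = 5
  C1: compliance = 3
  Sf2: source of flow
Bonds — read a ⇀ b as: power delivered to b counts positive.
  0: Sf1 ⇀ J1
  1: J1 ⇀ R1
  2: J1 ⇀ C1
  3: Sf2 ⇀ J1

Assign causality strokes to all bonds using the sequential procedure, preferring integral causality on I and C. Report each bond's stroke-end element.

bond 0 →Sf1  (Sf1 (Sf) sets flow on bond)
bond 3 →Sf2  (Sf2: flow source, stroke at near end)
bond 2 →J1  (C1 integral (e out))
bond 1 →R1  (common-e at J1 fixed by 2)

b0 stroke→Sf1
b1 stroke→R1
b2 stroke→J1
b3 stroke→Sf2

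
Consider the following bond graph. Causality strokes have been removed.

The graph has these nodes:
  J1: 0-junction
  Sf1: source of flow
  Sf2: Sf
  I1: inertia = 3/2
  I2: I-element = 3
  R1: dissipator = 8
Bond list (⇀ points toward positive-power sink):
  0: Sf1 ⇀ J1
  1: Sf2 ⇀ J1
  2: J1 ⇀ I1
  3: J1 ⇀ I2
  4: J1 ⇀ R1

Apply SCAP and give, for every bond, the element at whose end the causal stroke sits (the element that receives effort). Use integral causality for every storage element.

b0 stroke at Sf1
b1 stroke at Sf2
b2 stroke at I1
b3 stroke at I2
b4 stroke at J1

bond 0 stroke→Sf1  (Sf1: flow source, stroke at near end)
bond 1 stroke→Sf2  (Sf2: flow source, stroke at near end)
bond 2 stroke→I1  (I1 integral (f out))
bond 3 stroke→I2  (I2: I, integral causality)
bond 4 stroke→J1  (closing 0-jn rule on J1)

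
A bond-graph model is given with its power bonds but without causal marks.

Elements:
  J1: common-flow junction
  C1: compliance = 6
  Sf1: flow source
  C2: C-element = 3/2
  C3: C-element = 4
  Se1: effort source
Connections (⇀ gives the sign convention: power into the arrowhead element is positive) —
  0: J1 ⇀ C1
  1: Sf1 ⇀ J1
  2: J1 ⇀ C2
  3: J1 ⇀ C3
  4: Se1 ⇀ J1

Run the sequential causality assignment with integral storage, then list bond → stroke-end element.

β0 stroke at J1
β1 stroke at Sf1
β2 stroke at J1
β3 stroke at J1
β4 stroke at J1

β1 →Sf1  (source Sf1 imposes f)
β4 →J1  (Se1: effort source, stroke at far end)
β0 →J1  (common-f at J1 fixed by 1)
β2 →J1  (J1: bond 1 brought flow, rest push out)
β3 →J1  (J1 flow already set via bond 1)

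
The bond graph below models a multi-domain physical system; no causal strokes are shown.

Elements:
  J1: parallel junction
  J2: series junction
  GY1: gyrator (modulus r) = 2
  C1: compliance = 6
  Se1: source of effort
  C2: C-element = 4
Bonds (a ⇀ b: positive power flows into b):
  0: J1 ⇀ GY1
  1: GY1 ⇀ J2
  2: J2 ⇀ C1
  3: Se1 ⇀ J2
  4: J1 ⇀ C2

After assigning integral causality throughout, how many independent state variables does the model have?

2  (C1, C2 all integral)

bond 3 |J2  (source Se1 imposes e)
bond 2 |J2  (prefer integral on C1)
bond 1 |GY1  (closing 1-jn rule on J2)
bond 0 |GY1  (GY1 both-in/both-out from 1)
bond 4 |J1  (only one effort-in slot at J1)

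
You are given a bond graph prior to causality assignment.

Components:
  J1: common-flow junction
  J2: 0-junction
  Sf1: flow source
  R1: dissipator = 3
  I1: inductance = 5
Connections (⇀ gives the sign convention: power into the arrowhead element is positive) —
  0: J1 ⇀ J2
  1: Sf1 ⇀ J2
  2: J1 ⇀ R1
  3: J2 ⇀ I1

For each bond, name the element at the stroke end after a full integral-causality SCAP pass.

b0 →J2
b1 →Sf1
b2 →J1
b3 →I1

b1 stroke at Sf1  (Sf1 fixes flow; stroke at Sf1)
b3 stroke at I1  (I1: I, integral causality)
b0 stroke at J2  (only one effort-in slot at J2)
b2 stroke at J1  (J1 flow already set via bond 0)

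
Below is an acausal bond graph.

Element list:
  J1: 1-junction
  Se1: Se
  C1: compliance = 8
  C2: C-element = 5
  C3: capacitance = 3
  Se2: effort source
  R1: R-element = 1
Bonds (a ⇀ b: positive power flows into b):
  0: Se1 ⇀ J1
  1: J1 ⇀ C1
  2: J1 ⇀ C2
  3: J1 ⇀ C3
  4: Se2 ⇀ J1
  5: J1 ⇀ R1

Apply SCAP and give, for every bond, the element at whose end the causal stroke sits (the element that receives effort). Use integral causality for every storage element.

bond 0 |J1
bond 1 |J1
bond 2 |J1
bond 3 |J1
bond 4 |J1
bond 5 |R1

bond 0 →J1  (Se1 fixes effort; stroke away)
bond 4 →J1  (Se2 (Se) sets effort on bond)
bond 1 →J1  (C1 outputs effort q/C1)
bond 2 →J1  (C2 outputs effort q/C2)
bond 3 →J1  (C3 integral (e out))
bond 5 →R1  (only one flow-in slot at J1)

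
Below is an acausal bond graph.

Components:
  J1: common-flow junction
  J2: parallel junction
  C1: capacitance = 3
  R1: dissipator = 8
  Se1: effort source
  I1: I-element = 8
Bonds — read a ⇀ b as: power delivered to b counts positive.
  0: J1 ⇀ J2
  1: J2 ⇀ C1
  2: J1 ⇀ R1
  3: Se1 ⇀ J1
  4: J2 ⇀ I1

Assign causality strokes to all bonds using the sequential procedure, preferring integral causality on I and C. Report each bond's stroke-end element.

β0 stroke at J1
β1 stroke at J2
β2 stroke at R1
β3 stroke at J1
β4 stroke at I1

bond 3 |J1  (Se1 (Se) sets effort on bond)
bond 1 |J2  (prefer integral on C1)
bond 0 |J1  (common-e at J2 fixed by 1)
bond 4 |I1  (0-jn J2 has e-setter on 1)
bond 2 |R1  (closing 1-jn rule on J1)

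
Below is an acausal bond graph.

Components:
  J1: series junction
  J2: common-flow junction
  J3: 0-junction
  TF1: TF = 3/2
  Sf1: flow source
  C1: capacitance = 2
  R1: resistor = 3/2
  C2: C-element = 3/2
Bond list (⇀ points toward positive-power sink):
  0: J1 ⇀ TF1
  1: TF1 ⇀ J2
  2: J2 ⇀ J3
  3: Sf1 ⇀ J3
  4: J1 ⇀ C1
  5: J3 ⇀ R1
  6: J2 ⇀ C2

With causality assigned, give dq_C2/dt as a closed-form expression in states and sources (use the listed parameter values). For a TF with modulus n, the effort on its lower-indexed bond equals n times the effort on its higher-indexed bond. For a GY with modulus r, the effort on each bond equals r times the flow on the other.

#3 →Sf1  (Sf1: flow source, stroke at near end)
#4 →J1  (C1 outputs effort q/C1)
#0 →TF1  (J1: last free bond brings flow in)
#1 →J2  (TF TF1: opposite of bond 0)
#6 →J2  (prefer integral on C2)
#2 →J3  (only one flow-in slot at J2)
#5 →R1  (J3: bond 2 brought effort, rest push out)

dq_C2/dt = -F_Sf1 - 2*q_C1/9 - 4*q_C2/9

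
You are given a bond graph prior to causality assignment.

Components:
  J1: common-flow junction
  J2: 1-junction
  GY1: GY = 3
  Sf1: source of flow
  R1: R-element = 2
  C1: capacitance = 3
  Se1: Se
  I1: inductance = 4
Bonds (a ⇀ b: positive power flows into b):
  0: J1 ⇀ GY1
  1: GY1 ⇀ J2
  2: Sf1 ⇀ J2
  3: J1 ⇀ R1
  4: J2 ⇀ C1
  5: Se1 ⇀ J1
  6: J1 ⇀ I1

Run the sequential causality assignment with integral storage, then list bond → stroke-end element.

β2 stroke at Sf1  (Sf1 fixes flow; stroke at Sf1)
β5 stroke at J1  (Se1 fixes effort; stroke away)
β1 stroke at J2  (J2: bond 2 brought flow, rest push out)
β4 stroke at J2  (common-f at J2 fixed by 2)
β0 stroke at J1  (through GY1, causality inverts; strokes same side of GY1)
β6 stroke at I1  (I1 integral (f out))
β3 stroke at J1  (J1 flow already set via bond 6)

b0 →J1
b1 →J2
b2 →Sf1
b3 →J1
b4 →J2
b5 →J1
b6 →I1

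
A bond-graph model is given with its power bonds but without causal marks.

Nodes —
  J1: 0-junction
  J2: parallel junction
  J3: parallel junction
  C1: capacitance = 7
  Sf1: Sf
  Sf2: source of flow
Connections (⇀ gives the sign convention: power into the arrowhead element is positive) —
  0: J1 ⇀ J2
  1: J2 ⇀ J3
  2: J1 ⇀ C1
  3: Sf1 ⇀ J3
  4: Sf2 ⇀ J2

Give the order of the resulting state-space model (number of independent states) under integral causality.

1  (C1 all integral)

β3 stroke→Sf1  (source Sf1 imposes f)
β4 stroke→Sf2  (source Sf2 imposes f)
β1 stroke→J3  (J3: last free bond brings effort in)
β0 stroke→J2  (only one effort-in slot at J2)
β2 stroke→J1  (only one effort-in slot at J1)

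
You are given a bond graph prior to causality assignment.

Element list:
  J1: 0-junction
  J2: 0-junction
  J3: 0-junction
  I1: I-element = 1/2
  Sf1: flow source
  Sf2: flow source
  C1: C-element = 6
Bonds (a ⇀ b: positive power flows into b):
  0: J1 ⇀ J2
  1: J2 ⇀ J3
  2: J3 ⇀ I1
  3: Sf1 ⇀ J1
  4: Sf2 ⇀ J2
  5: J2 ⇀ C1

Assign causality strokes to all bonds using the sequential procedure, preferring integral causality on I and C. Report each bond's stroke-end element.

#3 stroke→Sf1  (Sf1 (Sf) sets flow on bond)
#4 stroke→Sf2  (Sf2: flow source, stroke at near end)
#0 stroke→J1  (J1: last free bond brings effort in)
#2 stroke→I1  (I1 outputs flow p/I1)
#1 stroke→J3  (only one effort-in slot at J3)
#5 stroke→J2  (closing 0-jn rule on J2)

b0 |J1
b1 |J3
b2 |I1
b3 |Sf1
b4 |Sf2
b5 |J2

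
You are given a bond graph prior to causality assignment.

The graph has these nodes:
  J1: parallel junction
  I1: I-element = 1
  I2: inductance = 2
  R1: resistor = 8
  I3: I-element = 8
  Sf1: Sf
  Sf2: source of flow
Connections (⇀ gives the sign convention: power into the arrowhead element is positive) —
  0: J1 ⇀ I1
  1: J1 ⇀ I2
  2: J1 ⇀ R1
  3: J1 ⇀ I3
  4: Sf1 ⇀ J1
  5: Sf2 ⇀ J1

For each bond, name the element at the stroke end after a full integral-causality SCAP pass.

bond 4 |Sf1  (Sf1 (Sf) sets flow on bond)
bond 5 |Sf2  (source Sf2 imposes f)
bond 0 |I1  (prefer integral on I1)
bond 1 |I2  (prefer integral on I2)
bond 3 |I3  (I3 integral (f out))
bond 2 |J1  (closing 0-jn rule on J1)

bond 0 stroke at I1
bond 1 stroke at I2
bond 2 stroke at J1
bond 3 stroke at I3
bond 4 stroke at Sf1
bond 5 stroke at Sf2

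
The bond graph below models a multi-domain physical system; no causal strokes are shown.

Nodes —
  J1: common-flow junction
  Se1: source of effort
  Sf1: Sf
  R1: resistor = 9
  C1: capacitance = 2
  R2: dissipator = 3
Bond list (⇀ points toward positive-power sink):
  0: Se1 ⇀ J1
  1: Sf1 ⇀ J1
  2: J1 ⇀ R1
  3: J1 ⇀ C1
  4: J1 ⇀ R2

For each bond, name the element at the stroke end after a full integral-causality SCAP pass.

β0 stroke→J1
β1 stroke→Sf1
β2 stroke→J1
β3 stroke→J1
β4 stroke→J1

#0 stroke→J1  (source Se1 imposes e)
#1 stroke→Sf1  (Sf1 (Sf) sets flow on bond)
#2 stroke→J1  (J1 flow already set via bond 1)
#3 stroke→J1  (1-jn J1 has f-setter on 1)
#4 stroke→J1  (J1 flow already set via bond 1)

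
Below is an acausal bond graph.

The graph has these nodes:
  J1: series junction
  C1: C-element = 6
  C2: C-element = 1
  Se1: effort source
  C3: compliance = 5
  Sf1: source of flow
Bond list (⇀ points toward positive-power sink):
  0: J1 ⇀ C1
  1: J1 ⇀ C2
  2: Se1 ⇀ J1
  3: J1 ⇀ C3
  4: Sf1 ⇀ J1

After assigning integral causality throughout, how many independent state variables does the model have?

3  (C1, C2, C3 all integral)

β2 stroke at J1  (Se1: effort source, stroke at far end)
β4 stroke at Sf1  (Sf1: flow source, stroke at near end)
β0 stroke at J1  (1-jn J1 has f-setter on 4)
β1 stroke at J1  (J1: bond 4 brought flow, rest push out)
β3 stroke at J1  (common-f at J1 fixed by 4)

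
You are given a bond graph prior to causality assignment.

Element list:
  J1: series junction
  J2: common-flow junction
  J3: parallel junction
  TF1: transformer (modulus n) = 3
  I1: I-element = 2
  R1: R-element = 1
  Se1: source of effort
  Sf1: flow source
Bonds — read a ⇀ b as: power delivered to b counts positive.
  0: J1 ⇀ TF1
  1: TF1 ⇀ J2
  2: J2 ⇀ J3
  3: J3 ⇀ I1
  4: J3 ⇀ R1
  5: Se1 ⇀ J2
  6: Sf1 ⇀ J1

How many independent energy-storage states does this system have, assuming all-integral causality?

#5 |J2  (source Se1 imposes e)
#6 |Sf1  (Sf1 fixes flow; stroke at Sf1)
#0 |J1  (1-jn J1 has f-setter on 6)
#1 |TF1  (TF1 one-in-one-out from 0)
#2 |J2  (1-jn J2 has f-setter on 1)
#3 |I1  (prefer integral on I1)
#4 |J3  (J3 needs exactly one e-in)

1  (I1 all integral)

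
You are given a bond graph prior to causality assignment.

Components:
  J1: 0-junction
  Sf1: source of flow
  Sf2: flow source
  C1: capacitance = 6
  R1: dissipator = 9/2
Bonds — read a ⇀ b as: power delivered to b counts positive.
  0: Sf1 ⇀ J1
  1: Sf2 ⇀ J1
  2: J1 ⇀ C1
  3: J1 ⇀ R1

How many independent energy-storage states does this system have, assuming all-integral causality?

1  (C1 all integral)

b0 stroke→Sf1  (Sf1 (Sf) sets flow on bond)
b1 stroke→Sf2  (Sf2 fixes flow; stroke at Sf2)
b2 stroke→J1  (C1 integral (e out))
b3 stroke→R1  (common-e at J1 fixed by 2)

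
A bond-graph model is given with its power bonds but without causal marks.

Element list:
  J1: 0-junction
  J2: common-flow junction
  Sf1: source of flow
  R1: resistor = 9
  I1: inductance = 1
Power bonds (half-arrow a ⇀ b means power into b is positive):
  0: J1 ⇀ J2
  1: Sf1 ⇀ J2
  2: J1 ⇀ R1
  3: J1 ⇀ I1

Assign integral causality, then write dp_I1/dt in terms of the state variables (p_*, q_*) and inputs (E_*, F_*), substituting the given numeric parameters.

dp_I1/dt = -9*F_Sf1 - 9*p_I1

bond 1 stroke→Sf1  (source Sf1 imposes f)
bond 0 stroke→J2  (J2 flow already set via bond 1)
bond 3 stroke→I1  (prefer integral on I1)
bond 2 stroke→J1  (closing 0-jn rule on J1)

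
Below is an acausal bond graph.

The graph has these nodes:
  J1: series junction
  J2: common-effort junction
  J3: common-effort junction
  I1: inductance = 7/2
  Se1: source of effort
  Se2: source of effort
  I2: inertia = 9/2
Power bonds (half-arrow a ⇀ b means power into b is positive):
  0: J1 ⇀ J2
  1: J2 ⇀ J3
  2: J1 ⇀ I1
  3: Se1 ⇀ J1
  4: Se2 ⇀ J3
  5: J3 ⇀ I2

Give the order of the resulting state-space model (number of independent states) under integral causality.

#3 stroke→J1  (Se1 (Se) sets effort on bond)
#4 stroke→J3  (Se2: effort source, stroke at far end)
#1 stroke→J2  (J3: bond 4 brought effort, rest push out)
#5 stroke→I2  (J3: bond 4 brought effort, rest push out)
#0 stroke→J1  (J2 effort already set via bond 1)
#2 stroke→I1  (J1: last free bond brings flow in)

2  (I1, I2 all integral)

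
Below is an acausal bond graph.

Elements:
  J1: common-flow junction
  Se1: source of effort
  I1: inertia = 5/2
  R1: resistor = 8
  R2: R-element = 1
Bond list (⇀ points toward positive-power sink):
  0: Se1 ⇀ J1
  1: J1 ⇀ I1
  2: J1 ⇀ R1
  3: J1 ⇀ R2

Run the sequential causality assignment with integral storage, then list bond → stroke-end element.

b0 →J1  (source Se1 imposes e)
b1 →I1  (I1: I, integral causality)
b2 →J1  (J1: bond 1 brought flow, rest push out)
b3 →J1  (J1: bond 1 brought flow, rest push out)

β0 stroke→J1
β1 stroke→I1
β2 stroke→J1
β3 stroke→J1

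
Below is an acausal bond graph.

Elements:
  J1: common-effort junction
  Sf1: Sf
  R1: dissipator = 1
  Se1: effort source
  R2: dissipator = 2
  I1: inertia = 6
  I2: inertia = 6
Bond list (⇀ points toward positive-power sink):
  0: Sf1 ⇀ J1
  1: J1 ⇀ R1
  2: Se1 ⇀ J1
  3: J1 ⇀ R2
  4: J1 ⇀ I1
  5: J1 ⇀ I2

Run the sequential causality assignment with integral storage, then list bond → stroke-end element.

bond 0 stroke at Sf1
bond 1 stroke at R1
bond 2 stroke at J1
bond 3 stroke at R2
bond 4 stroke at I1
bond 5 stroke at I2

#0 stroke at Sf1  (Sf1 fixes flow; stroke at Sf1)
#2 stroke at J1  (Se1 (Se) sets effort on bond)
#1 stroke at R1  (common-e at J1 fixed by 2)
#3 stroke at R2  (0-jn J1 has e-setter on 2)
#4 stroke at I1  (J1: bond 2 brought effort, rest push out)
#5 stroke at I2  (common-e at J1 fixed by 2)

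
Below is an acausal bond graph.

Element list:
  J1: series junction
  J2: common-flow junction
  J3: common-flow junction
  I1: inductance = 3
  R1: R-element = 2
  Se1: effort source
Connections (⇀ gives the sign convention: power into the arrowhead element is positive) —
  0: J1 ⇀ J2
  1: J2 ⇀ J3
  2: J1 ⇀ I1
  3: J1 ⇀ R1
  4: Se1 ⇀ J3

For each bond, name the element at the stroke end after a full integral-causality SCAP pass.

β0 |J1
β1 |J2
β2 |I1
β3 |J1
β4 |J3

β4 stroke→J3  (Se1 fixes effort; stroke away)
β1 stroke→J2  (closing 1-jn rule on J3)
β0 stroke→J1  (only one flow-in slot at J2)
β2 stroke→I1  (I1 outputs flow p/I1)
β3 stroke→J1  (J1 flow already set via bond 2)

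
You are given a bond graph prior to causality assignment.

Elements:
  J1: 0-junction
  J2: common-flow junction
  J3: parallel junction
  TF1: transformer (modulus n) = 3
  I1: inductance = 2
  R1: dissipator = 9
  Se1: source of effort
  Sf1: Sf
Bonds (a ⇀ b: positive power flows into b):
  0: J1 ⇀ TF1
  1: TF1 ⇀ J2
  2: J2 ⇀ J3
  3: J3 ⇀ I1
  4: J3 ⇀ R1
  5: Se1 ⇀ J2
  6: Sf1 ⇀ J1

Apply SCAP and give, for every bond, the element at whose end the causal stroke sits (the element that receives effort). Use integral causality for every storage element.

β5 →J2  (source Se1 imposes e)
β6 →Sf1  (Sf1 fixes flow; stroke at Sf1)
β0 →J1  (J1: last free bond brings effort in)
β1 →TF1  (TF TF1: opposite of bond 0)
β2 →J2  (J2: bond 1 brought flow, rest push out)
β3 →I1  (I1: I, integral causality)
β4 →J3  (J3: last free bond brings effort in)

bond 0 stroke at J1
bond 1 stroke at TF1
bond 2 stroke at J2
bond 3 stroke at I1
bond 4 stroke at J3
bond 5 stroke at J2
bond 6 stroke at Sf1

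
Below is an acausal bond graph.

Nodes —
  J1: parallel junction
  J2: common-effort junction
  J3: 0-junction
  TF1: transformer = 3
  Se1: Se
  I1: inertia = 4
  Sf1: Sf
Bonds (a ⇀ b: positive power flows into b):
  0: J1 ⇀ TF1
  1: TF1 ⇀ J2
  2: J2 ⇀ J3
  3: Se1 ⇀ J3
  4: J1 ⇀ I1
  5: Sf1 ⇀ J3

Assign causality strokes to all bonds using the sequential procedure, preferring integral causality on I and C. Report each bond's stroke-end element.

β0 stroke at J1
β1 stroke at TF1
β2 stroke at J2
β3 stroke at J3
β4 stroke at I1
β5 stroke at Sf1

bond 3 stroke→J3  (source Se1 imposes e)
bond 5 stroke→Sf1  (source Sf1 imposes f)
bond 2 stroke→J2  (J3 effort already set via bond 3)
bond 1 stroke→TF1  (J2 effort already set via bond 2)
bond 0 stroke→J1  (TF TF1: opposite of bond 1)
bond 4 stroke→I1  (0-jn J1 has e-setter on 0)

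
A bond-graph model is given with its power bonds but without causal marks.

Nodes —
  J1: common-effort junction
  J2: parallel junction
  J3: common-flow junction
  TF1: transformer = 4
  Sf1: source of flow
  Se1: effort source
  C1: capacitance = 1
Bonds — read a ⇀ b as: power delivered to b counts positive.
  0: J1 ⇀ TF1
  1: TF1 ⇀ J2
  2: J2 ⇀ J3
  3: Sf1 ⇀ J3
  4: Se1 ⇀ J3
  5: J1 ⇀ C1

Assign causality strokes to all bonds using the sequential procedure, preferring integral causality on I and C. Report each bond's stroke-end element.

b3 stroke→Sf1  (Sf1: flow source, stroke at near end)
b4 stroke→J3  (source Se1 imposes e)
b2 stroke→J3  (J3: bond 3 brought flow, rest push out)
b1 stroke→J2  (J2 needs exactly one e-in)
b0 stroke→TF1  (through TF1, causality passes straight; one stroke at TF1)
b5 stroke→J1  (closing 0-jn rule on J1)

β0 |TF1
β1 |J2
β2 |J3
β3 |Sf1
β4 |J3
β5 |J1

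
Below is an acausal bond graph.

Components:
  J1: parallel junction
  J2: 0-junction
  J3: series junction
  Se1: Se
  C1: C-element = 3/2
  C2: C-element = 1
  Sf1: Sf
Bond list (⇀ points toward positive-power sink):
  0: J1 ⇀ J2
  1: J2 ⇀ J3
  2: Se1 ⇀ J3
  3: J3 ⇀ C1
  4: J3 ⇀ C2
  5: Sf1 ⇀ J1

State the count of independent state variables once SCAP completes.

#2 stroke→J3  (Se1 (Se) sets effort on bond)
#5 stroke→Sf1  (Sf1 fixes flow; stroke at Sf1)
#0 stroke→J1  (J1: last free bond brings effort in)
#1 stroke→J2  (closing 0-jn rule on J2)
#3 stroke→J3  (1-jn J3 has f-setter on 1)
#4 stroke→J3  (1-jn J3 has f-setter on 1)

2  (C1, C2 all integral)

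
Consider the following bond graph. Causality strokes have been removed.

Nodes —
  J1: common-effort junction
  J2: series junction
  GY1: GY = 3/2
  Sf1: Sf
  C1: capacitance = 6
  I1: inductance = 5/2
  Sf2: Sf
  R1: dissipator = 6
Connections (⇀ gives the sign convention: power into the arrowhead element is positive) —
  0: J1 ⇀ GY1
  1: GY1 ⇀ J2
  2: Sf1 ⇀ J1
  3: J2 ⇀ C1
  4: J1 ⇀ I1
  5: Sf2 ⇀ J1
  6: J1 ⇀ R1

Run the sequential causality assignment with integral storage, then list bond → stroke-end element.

#2 stroke at Sf1  (source Sf1 imposes f)
#5 stroke at Sf2  (Sf2: flow source, stroke at near end)
#3 stroke at J2  (C1 integral (e out))
#1 stroke at GY1  (J2 needs exactly one f-in)
#0 stroke at GY1  (GY1 both-in/both-out from 1)
#4 stroke at I1  (I1: I, integral causality)
#6 stroke at J1  (J1 needs exactly one e-in)

β0 stroke at GY1
β1 stroke at GY1
β2 stroke at Sf1
β3 stroke at J2
β4 stroke at I1
β5 stroke at Sf2
β6 stroke at J1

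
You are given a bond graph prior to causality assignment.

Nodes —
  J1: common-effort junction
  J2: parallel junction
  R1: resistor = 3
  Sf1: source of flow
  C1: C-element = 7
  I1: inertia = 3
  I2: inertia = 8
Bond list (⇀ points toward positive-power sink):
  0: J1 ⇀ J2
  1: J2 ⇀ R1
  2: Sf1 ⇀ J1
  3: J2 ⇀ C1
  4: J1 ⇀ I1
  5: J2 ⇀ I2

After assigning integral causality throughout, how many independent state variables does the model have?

#2 |Sf1  (Sf1 fixes flow; stroke at Sf1)
#3 |J2  (prefer integral on C1)
#0 |J1  (0-jn J2 has e-setter on 3)
#1 |R1  (0-jn J2 has e-setter on 3)
#5 |I2  (J2: bond 3 brought effort, rest push out)
#4 |I1  (J1 effort already set via bond 0)

3  (C1, I1, I2 all integral)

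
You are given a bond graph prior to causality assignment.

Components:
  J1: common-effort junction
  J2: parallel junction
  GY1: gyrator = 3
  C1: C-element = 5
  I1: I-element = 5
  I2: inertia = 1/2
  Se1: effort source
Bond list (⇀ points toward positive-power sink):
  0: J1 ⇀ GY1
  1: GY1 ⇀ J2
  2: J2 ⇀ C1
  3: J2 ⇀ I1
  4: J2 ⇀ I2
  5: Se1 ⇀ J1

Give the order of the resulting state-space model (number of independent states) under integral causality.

3  (C1, I1, I2 all integral)

β5 →J1  (source Se1 imposes e)
β0 →GY1  (J1 effort already set via bond 5)
β1 →GY1  (through GY1, causality inverts; strokes same side of GY1)
β2 →J2  (prefer integral on C1)
β3 →I1  (J2 effort already set via bond 2)
β4 →I2  (common-e at J2 fixed by 2)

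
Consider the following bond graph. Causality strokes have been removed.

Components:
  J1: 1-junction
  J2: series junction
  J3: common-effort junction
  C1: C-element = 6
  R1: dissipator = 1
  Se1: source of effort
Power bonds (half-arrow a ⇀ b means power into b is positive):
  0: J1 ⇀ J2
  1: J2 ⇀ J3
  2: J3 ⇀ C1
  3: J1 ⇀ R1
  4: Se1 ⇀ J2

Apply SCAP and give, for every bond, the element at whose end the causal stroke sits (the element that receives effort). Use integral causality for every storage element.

bond 0 stroke→J1
bond 1 stroke→J2
bond 2 stroke→J3
bond 3 stroke→R1
bond 4 stroke→J2

bond 4 stroke→J2  (Se1 (Se) sets effort on bond)
bond 2 stroke→J3  (C1 outputs effort q/C1)
bond 1 stroke→J2  (common-e at J3 fixed by 2)
bond 0 stroke→J1  (closing 1-jn rule on J2)
bond 3 stroke→R1  (closing 1-jn rule on J1)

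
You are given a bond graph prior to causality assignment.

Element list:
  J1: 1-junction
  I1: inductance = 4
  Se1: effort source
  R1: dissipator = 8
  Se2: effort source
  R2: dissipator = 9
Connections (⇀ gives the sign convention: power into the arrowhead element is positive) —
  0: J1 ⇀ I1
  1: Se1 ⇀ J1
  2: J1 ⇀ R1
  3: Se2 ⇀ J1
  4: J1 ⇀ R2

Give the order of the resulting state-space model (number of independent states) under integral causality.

1  (I1 all integral)

β1 |J1  (Se1 (Se) sets effort on bond)
β3 |J1  (source Se2 imposes e)
β0 |I1  (I1 integral (f out))
β2 |J1  (common-f at J1 fixed by 0)
β4 |J1  (1-jn J1 has f-setter on 0)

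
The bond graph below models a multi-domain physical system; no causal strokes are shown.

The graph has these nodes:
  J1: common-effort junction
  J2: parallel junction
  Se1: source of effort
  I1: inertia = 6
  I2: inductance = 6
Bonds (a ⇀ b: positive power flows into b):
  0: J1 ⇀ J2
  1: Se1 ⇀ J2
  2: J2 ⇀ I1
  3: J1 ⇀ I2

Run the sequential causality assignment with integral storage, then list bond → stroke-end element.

bond 0 stroke at J1
bond 1 stroke at J2
bond 2 stroke at I1
bond 3 stroke at I2

β1 stroke→J2  (Se1 (Se) sets effort on bond)
β0 stroke→J1  (J2 effort already set via bond 1)
β2 stroke→I1  (J2: bond 1 brought effort, rest push out)
β3 stroke→I2  (J1 effort already set via bond 0)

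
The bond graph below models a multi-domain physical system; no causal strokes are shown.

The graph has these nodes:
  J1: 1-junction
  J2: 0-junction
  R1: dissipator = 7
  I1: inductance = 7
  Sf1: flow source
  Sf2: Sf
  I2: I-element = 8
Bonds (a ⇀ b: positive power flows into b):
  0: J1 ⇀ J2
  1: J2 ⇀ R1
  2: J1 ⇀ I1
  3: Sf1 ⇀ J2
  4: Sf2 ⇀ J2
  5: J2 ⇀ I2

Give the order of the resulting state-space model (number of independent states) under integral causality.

β3 |Sf1  (Sf1 fixes flow; stroke at Sf1)
β4 |Sf2  (Sf2: flow source, stroke at near end)
β2 |I1  (I1 outputs flow p/I1)
β0 |J1  (1-jn J1 has f-setter on 2)
β5 |I2  (I2 integral (f out))
β1 |J2  (only one effort-in slot at J2)

2  (I1, I2 all integral)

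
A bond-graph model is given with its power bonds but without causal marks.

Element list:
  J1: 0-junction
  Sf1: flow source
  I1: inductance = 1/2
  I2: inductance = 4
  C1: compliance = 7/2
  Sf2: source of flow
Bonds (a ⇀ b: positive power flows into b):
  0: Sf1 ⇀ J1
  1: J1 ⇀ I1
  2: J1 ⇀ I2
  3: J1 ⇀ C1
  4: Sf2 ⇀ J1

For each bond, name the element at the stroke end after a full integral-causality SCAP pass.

β0 →Sf1
β1 →I1
β2 →I2
β3 →J1
β4 →Sf2

bond 0 →Sf1  (Sf1 fixes flow; stroke at Sf1)
bond 4 →Sf2  (source Sf2 imposes f)
bond 1 →I1  (prefer integral on I1)
bond 2 →I2  (I2: I, integral causality)
bond 3 →J1  (only one effort-in slot at J1)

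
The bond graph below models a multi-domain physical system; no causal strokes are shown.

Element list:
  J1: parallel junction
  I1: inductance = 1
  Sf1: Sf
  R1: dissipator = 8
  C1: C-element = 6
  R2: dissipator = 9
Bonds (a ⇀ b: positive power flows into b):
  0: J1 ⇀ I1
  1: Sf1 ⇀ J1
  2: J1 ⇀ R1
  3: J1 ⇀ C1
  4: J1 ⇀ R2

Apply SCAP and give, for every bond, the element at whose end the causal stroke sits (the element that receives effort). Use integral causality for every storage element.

#1 →Sf1  (Sf1 fixes flow; stroke at Sf1)
#0 →I1  (I1 outputs flow p/I1)
#3 →J1  (C1: C, integral causality)
#2 →R1  (J1: bond 3 brought effort, rest push out)
#4 →R2  (J1 effort already set via bond 3)

b0 stroke→I1
b1 stroke→Sf1
b2 stroke→R1
b3 stroke→J1
b4 stroke→R2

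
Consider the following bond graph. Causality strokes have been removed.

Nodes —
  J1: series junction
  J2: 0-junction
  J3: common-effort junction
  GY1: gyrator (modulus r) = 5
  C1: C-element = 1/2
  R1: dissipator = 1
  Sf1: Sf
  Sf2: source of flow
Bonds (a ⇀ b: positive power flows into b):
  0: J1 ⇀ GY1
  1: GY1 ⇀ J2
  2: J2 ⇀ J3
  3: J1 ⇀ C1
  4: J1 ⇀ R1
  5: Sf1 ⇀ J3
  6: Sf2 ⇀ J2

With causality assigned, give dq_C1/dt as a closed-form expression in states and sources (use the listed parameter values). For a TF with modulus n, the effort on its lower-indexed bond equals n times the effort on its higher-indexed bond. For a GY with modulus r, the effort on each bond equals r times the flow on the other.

dq_C1/dt = 5*F_Sf1 + 5*F_Sf2 - 2*q_C1

β5 stroke at Sf1  (source Sf1 imposes f)
β6 stroke at Sf2  (source Sf2 imposes f)
β2 stroke at J3  (closing 0-jn rule on J3)
β1 stroke at J2  (closing 0-jn rule on J2)
β0 stroke at J1  (GY1: gyrator matches bond 1)
β3 stroke at J1  (C1 integral (e out))
β4 stroke at R1  (J1 needs exactly one f-in)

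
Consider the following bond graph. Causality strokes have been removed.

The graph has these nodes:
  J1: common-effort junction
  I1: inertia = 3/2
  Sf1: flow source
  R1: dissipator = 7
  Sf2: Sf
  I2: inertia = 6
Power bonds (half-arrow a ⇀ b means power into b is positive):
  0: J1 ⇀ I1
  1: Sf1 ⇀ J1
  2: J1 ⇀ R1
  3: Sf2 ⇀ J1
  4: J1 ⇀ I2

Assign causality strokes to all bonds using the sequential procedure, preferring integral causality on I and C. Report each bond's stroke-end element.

bond 0 |I1
bond 1 |Sf1
bond 2 |J1
bond 3 |Sf2
bond 4 |I2

b1 stroke→Sf1  (Sf1: flow source, stroke at near end)
b3 stroke→Sf2  (source Sf2 imposes f)
b0 stroke→I1  (I1 integral (f out))
b4 stroke→I2  (prefer integral on I2)
b2 stroke→J1  (J1: last free bond brings effort in)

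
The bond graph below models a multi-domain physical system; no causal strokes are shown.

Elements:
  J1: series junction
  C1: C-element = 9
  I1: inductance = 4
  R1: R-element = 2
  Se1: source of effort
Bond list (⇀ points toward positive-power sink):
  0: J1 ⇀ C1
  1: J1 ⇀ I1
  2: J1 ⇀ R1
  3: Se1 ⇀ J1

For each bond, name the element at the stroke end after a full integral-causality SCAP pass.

β3 stroke→J1  (Se1 (Se) sets effort on bond)
β0 stroke→J1  (prefer integral on C1)
β1 stroke→I1  (I1: I, integral causality)
β2 stroke→J1  (common-f at J1 fixed by 1)

β0 stroke at J1
β1 stroke at I1
β2 stroke at J1
β3 stroke at J1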